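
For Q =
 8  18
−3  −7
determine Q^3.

[[26, 54], [−9, −19]]

tr Q = 1 and det Q = −2, so the characteristic polynomial is λ² − (1)λ + (−2) with roots −1 and 2.
Eigenvectors give P = [[−2, −3], [1, 1]] with P⁻¹ = [[1, 3], [−1, −2]], and Q = P·diag(−1, 2)·P⁻¹.
Then Q^3 = P·diag(−1, 8)·P⁻¹ = [[2, −24], [−1, 8]] · [[1, 3], [−1, −2]] = [[26, 54], [−9, −19]].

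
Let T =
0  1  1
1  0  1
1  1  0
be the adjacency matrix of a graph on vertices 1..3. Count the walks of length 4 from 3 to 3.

The number of length-4 walks from vertex 3 to vertex 3 is entry (3,3) of T^4, where T is the adjacency matrix.
T^2 = [[2, 1, 1], [1, 2, 1], [1, 1, 2]]
T^3 = [[2, 3, 3], [3, 2, 3], [3, 3, 2]]
T^4 = [[6, 5, 5], [5, 6, 5], [5, 5, 6]]

6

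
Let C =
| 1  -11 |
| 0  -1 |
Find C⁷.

C² = I (check: tr C = 0 and det C = -1), so C⁷ = C since 7 is odd.

[[1, -11], [0, -1]]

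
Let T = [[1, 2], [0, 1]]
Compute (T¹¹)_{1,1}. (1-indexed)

1

T = I + N where N = [[0, 2], [0, 0]] is strictly upper-triangular, so N² = 0.
(I + N)¹¹ = I + 11·N = [[1, 22], [0, 1]].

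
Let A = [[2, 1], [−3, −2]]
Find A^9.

[[2, 1], [−3, −2]]

A² = I (check: tr A = 0 and det A = −1), so A^9 = A since 9 is odd.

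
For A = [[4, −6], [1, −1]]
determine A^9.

tr A = 3 and det A = 2, so the characteristic polynomial is λ² − (3)λ + (2) with roots 1 and 2.
Eigenvectors give P = [[−2, 3], [−1, 1]] with P⁻¹ = [[1, −3], [1, −2]], and A = P·diag(1, 2)·P⁻¹.
Then A^9 = P·diag(1, 512)·P⁻¹ = [[−2, 1536], [−1, 512]] · [[1, −3], [1, −2]] = [[1534, −3066], [511, −1021]].

[[1534, −3066], [511, −1021]]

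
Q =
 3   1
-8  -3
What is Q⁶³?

[[3, 1], [-8, -3]]

Q² = I (check: tr Q = 0 and det Q = -1), so Q⁶³ = Q since 63 is odd.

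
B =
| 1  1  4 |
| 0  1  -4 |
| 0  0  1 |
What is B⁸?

B = I + N where N = [[0, 1, 4], [0, 0, -4], [0, 0, 0]] is strictly upper-triangular, so N³ = 0.
(I + N)⁸ = I + 8·N + 28·N² = [[1, 8, -80], [0, 1, -32], [0, 0, 1]].

[[1, 8, -80], [0, 1, -32], [0, 0, 1]]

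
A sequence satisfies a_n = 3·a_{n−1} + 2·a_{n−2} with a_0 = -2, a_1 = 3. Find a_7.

3309

With companion matrix T = [[3, 2], [1, 0]], [a_n, a_{n−1}]ᵀ = T·[a_{n−1}, a_{n−2}]ᵀ, so [a_7, a_6]ᵀ = T^6·[a_1, a_0]ᵀ.
T^6 = [[1763, 990], [495, 278]], giving [a_7, a_6]ᵀ = [[3309], [929]].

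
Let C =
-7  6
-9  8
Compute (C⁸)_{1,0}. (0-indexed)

tr C = 1 and det C = -2, so the characteristic polynomial is λ² − (1)λ + (-2) with roots 2 and -1.
Eigenvectors give P = [[-2, 1], [-3, 1]] with P⁻¹ = [[1, -1], [3, -2]], and C = P·diag(2, -1)·P⁻¹.
Then C⁸ = P·diag(256, 1)·P⁻¹ = [[-512, 1], [-768, 1]] · [[1, -1], [3, -2]] = [[-509, 510], [-765, 766]].

-765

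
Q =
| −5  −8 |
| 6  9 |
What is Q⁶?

[[−2183, −2912], [2184, 2913]]

tr Q = 4 and det Q = 3, so the characteristic polynomial is λ² − (4)λ + (3) with roots 3 and 1.
Eigenvectors give P = [[1, −4], [−1, 3]] with P⁻¹ = [[−3, −4], [−1, −1]], and Q = P·diag(3, 1)·P⁻¹.
Then Q⁶ = P·diag(729, 1)·P⁻¹ = [[729, −4], [−729, 3]] · [[−3, −4], [−1, −1]] = [[−2183, −2912], [2184, 2913]].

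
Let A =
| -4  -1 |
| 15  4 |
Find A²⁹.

A² = I (check: tr A = 0 and det A = -1), so A²⁹ = A since 29 is odd.

[[-4, -1], [15, 4]]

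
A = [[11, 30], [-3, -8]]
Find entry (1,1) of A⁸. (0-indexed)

tr A = 3 and det A = 2, so the characteristic polynomial is λ² − (3)λ + (2) with roots 2 and 1.
Eigenvectors give P = [[10, -3], [-3, 1]] with P⁻¹ = [[1, 3], [3, 10]], and A = P·diag(2, 1)·P⁻¹.
Then A⁸ = P·diag(256, 1)·P⁻¹ = [[2560, -3], [-768, 1]] · [[1, 3], [3, 10]] = [[2551, 7650], [-765, -2294]].

-2294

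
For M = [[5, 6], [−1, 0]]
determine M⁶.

tr M = 5 and det M = 6, so the characteristic polynomial is λ² − (5)λ + (6) with roots 2 and 3.
Eigenvectors give P = [[2, 3], [−1, −1]] with P⁻¹ = [[−1, −3], [1, 2]], and M = P·diag(2, 3)·P⁻¹.
Then M⁶ = P·diag(64, 729)·P⁻¹ = [[128, 2187], [−64, −729]] · [[−1, −3], [1, 2]] = [[2059, 3990], [−665, −1266]].

[[2059, 3990], [−665, −1266]]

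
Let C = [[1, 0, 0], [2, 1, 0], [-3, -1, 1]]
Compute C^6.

C = I + N where N = [[0, 0, 0], [2, 0, 0], [-3, -1, 0]] is strictly lower-triangular, so N^3 = 0.
(I + N)^6 = I + 6·N + 15·N^2 = [[1, 0, 0], [12, 1, 0], [-48, -6, 1]].

[[1, 0, 0], [12, 1, 0], [-48, -6, 1]]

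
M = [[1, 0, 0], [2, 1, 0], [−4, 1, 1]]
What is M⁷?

M = I + N where N = [[0, 0, 0], [2, 0, 0], [−4, 1, 0]] is strictly lower-triangular, so N³ = 0.
(I + N)⁷ = I + 7·N + 21·N² = [[1, 0, 0], [14, 1, 0], [14, 7, 1]].

[[1, 0, 0], [14, 1, 0], [14, 7, 1]]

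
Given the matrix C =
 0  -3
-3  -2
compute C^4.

[[117, 132], [132, 205]]

C^2 = [[9, 6], [6, 13]]
C^3 = [[-18, -39], [-39, -44]]
C^4 = [[117, 132], [132, 205]]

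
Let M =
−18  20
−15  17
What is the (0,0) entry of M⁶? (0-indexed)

tr M = −1 and det M = −6, so the characteristic polynomial is λ² − (−1)λ + (−6) with roots 2 and −3.
Eigenvectors give P = [[1, 4], [1, 3]] with P⁻¹ = [[−3, 4], [1, −1]], and M = P·diag(2, −3)·P⁻¹.
Then M⁶ = P·diag(64, 729)·P⁻¹ = [[64, 2916], [64, 2187]] · [[−3, 4], [1, −1]] = [[2724, −2660], [1995, −1931]].

2724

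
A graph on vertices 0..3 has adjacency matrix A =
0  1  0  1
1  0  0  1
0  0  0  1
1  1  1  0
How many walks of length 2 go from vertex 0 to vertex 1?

1

The number of length-2 walks from vertex 0 to vertex 1 is entry (0,1) of A², where A is the adjacency matrix.
A² = [[2, 1, 1, 1], [1, 2, 1, 1], [1, 1, 1, 0], [1, 1, 0, 3]]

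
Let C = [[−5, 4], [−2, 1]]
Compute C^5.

[[−485, 484], [−242, 241]]

tr C = −4 and det C = 3, so the characteristic polynomial is λ² − (−4)λ + (3) with roots −1 and −3.
Eigenvectors give P = [[1, 2], [1, 1]] with P⁻¹ = [[−1, 2], [1, −1]], and C = P·diag(−1, −3)·P⁻¹.
Then C^5 = P·diag(−1, −243)·P⁻¹ = [[−1, −486], [−1, −243]] · [[−1, 2], [1, −1]] = [[−485, 484], [−242, 241]].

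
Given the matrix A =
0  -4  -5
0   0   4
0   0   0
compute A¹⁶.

A is strictly triangular, hence nilpotent: A³ = 0, so A¹⁶ = 0.

[[0, 0, 0], [0, 0, 0], [0, 0, 0]]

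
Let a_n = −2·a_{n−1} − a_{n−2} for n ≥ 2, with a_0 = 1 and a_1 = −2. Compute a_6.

7

With companion matrix A = [[−2, −1], [1, 0]], [a_n, a_{n−1}]ᵀ = A·[a_{n−1}, a_{n−2}]ᵀ, so [a_6, a_5]ᵀ = A^5·[a_1, a_0]ᵀ.
A^5 = [[−6, −5], [5, 4]], giving [a_6, a_5]ᵀ = [[7], [−6]].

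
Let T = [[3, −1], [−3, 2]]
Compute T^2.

[[12, −5], [−15, 7]]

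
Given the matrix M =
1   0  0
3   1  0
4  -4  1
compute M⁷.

[[1, 0, 0], [21, 1, 0], [-224, -28, 1]]

M = I + N where N = [[0, 0, 0], [3, 0, 0], [4, -4, 0]] is strictly lower-triangular, so N³ = 0.
(I + N)⁷ = I + 7·N + 21·N² = [[1, 0, 0], [21, 1, 0], [-224, -28, 1]].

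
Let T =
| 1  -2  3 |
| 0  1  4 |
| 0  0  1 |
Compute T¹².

T = I + N where N = [[0, -2, 3], [0, 0, 4], [0, 0, 0]] is strictly upper-triangular, so N³ = 0.
(I + N)¹² = I + 12·N + 66·N² = [[1, -24, -492], [0, 1, 48], [0, 0, 1]].

[[1, -24, -492], [0, 1, 48], [0, 0, 1]]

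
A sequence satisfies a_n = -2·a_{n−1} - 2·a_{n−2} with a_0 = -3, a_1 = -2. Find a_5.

With companion matrix M = [[-2, -2], [1, 0]], [a_n, a_{n−1}]ᵀ = M·[a_{n−1}, a_{n−2}]ᵀ, so [a_5, a_4]ᵀ = M^4·[a_1, a_0]ᵀ.
M^4 = [[-4, 0], [0, -4]], giving [a_5, a_4]ᵀ = [[8], [12]].

8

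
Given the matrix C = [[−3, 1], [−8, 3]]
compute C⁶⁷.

C² = I (check: tr C = 0 and det C = −1), so C⁶⁷ = C since 67 is odd.

[[−3, 1], [−8, 3]]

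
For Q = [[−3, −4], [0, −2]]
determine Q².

[[9, 20], [0, 4]]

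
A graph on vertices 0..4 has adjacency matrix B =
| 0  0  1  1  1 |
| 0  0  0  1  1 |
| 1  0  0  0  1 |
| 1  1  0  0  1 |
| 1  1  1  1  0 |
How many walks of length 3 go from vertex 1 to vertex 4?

The number of length-3 walks from vertex 1 to vertex 4 is entry (1,4) of B^3, where B is the adjacency matrix.
B^2 = [[3, 2, 1, 1, 2], [2, 2, 1, 1, 1], [1, 1, 2, 2, 1], [1, 1, 2, 3, 2], [2, 1, 1, 2, 4]]
B^3 = [[4, 3, 5, 7, 7], [3, 2, 3, 5, 6], [5, 3, 2, 3, 6], [7, 5, 3, 4, 7], [7, 6, 6, 7, 6]]

6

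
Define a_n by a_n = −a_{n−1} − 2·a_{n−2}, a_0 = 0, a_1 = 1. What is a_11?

23

With companion matrix B = [[−1, −2], [1, 0]], [a_n, a_{n−1}]ᵀ = B·[a_{n−1}, a_{n−2}]ᵀ, so [a_11, a_10]ᵀ = B¹⁰·[a_1, a_0]ᵀ.
B¹⁰ = [[23, −22], [11, 34]], giving [a_11, a_10]ᵀ = [[23], [11]].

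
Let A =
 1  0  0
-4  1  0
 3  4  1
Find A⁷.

[[1, 0, 0], [-28, 1, 0], [-315, 28, 1]]

A = I + N where N = [[0, 0, 0], [-4, 0, 0], [3, 4, 0]] is strictly lower-triangular, so N³ = 0.
(I + N)⁷ = I + 7·N + 21·N² = [[1, 0, 0], [-28, 1, 0], [-315, 28, 1]].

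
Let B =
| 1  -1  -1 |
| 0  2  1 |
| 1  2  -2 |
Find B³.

B² = [[0, -5, 0], [1, 6, 0], [-1, -1, 5]]
B³ = [[0, -10, -5], [1, 11, 5], [4, 9, -10]]

[[0, -10, -5], [1, 11, 5], [4, 9, -10]]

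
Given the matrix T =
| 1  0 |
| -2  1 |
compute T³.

T = I + N where N = [[0, 0], [-2, 0]] is strictly lower-triangular, so N² = 0.
(I + N)³ = I + 3·N = [[1, 0], [-6, 1]].

[[1, 0], [-6, 1]]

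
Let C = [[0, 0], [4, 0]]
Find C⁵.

C is strictly triangular, hence nilpotent: C² = 0, so C⁵ = 0.

[[0, 0], [0, 0]]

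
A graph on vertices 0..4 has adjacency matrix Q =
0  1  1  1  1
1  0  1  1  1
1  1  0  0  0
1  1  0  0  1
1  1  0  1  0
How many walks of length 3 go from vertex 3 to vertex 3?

6

The number of length-3 walks from vertex 3 to vertex 3 is entry (3,3) of Q³, where Q is the adjacency matrix.
Q² = [[4, 3, 1, 2, 2], [3, 4, 1, 2, 2], [1, 1, 2, 2, 2], [2, 2, 2, 3, 2], [2, 2, 2, 2, 3]]
Q³ = [[8, 9, 7, 9, 9], [9, 8, 7, 9, 9], [7, 7, 2, 4, 4], [9, 9, 4, 6, 7], [9, 9, 4, 7, 6]]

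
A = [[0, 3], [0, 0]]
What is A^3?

[[0, 0], [0, 0]]

A is strictly triangular, hence nilpotent: A^2 = 0, so A^3 = 0.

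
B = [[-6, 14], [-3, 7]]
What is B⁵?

[[-6, 14], [-3, 7]]

B² = B (a projection; rank 1, trace 1), so B⁵ = B.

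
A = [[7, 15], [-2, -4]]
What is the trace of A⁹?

tr A = 3 and det A = 2, so the characteristic polynomial is λ² − (3)λ + (2) with roots 1 and 2.
Eigenvectors give P = [[-5, -3], [2, 1]] with P⁻¹ = [[1, 3], [-2, -5]], and A = P·diag(1, 2)·P⁻¹.
Then A⁹ = P·diag(1, 512)·P⁻¹ = [[-5, -1536], [2, 512]] · [[1, 3], [-2, -5]] = [[3067, 7665], [-1022, -2554]].

513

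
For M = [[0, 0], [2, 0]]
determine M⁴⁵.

M is strictly triangular, hence nilpotent: M² = 0, so M⁴⁵ = 0.

[[0, 0], [0, 0]]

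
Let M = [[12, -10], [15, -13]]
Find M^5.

[[582, -550], [825, -793]]

tr M = -1 and det M = -6, so the characteristic polynomial is λ² − (-1)λ + (-6) with roots 2 and -3.
Eigenvectors give P = [[-1, 2], [-1, 3]] with P⁻¹ = [[-3, 2], [-1, 1]], and M = P·diag(2, -3)·P⁻¹.
Then M^5 = P·diag(32, -243)·P⁻¹ = [[-32, -486], [-32, -729]] · [[-3, 2], [-1, 1]] = [[582, -550], [825, -793]].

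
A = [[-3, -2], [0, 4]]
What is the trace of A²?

25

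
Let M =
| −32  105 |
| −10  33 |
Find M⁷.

[[−14018, 48615], [−4630, 16077]]

tr M = 1 and det M = −6, so the characteristic polynomial is λ² − (1)λ + (−6) with roots −2 and 3.
Eigenvectors give P = [[7, 3], [2, 1]] with P⁻¹ = [[1, −3], [−2, 7]], and M = P·diag(−2, 3)·P⁻¹.
Then M⁷ = P·diag(−128, 2187)·P⁻¹ = [[−896, 6561], [−256, 2187]] · [[1, −3], [−2, 7]] = [[−14018, 48615], [−4630, 16077]].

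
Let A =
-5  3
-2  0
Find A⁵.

[[-665, 633], [-422, 390]]

tr A = -5 and det A = 6, so the characteristic polynomial is λ² − (-5)λ + (6) with roots -2 and -3.
Eigenvectors give P = [[1, 3], [1, 2]] with P⁻¹ = [[-2, 3], [1, -1]], and A = P·diag(-2, -3)·P⁻¹.
Then A⁵ = P·diag(-32, -243)·P⁻¹ = [[-32, -729], [-32, -486]] · [[-2, 3], [1, -1]] = [[-665, 633], [-422, 390]].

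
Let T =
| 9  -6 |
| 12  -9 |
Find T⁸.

tr T = 0 and det T = -9, so the characteristic polynomial is λ² − (0)λ + (-9) with roots -3 and 3.
Eigenvectors give P = [[-1, 1], [-2, 1]] with P⁻¹ = [[1, -1], [2, -1]], and T = P·diag(-3, 3)·P⁻¹.
Then T⁸ = P·diag(6561, 6561)·P⁻¹ = [[-6561, 6561], [-13122, 6561]] · [[1, -1], [2, -1]] = [[6561, 0], [0, 6561]].

[[6561, 0], [0, 6561]]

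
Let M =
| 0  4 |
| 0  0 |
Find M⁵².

M is strictly triangular, hence nilpotent: M² = 0, so M⁵² = 0.

[[0, 0], [0, 0]]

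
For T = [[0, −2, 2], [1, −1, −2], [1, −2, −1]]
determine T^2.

[[0, −2, 2], [−3, 3, 6], [−3, 2, 7]]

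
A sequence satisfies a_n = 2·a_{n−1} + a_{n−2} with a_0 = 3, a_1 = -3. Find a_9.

-1731

With companion matrix Q = [[2, 1], [1, 0]], [a_n, a_{n−1}]ᵀ = Q·[a_{n−1}, a_{n−2}]ᵀ, so [a_9, a_8]ᵀ = Q⁸·[a_1, a_0]ᵀ.
Q⁸ = [[985, 408], [408, 169]], giving [a_9, a_8]ᵀ = [[-1731], [-717]].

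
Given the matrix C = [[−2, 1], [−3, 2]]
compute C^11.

C² = I (check: tr C = 0 and det C = −1), so C^11 = C since 11 is odd.

[[−2, 1], [−3, 2]]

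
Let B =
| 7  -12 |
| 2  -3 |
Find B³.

[[79, -156], [26, -51]]

tr B = 4 and det B = 3, so the characteristic polynomial is λ² − (4)λ + (3) with roots 3 and 1.
Eigenvectors give P = [[3, 2], [1, 1]] with P⁻¹ = [[1, -2], [-1, 3]], and B = P·diag(3, 1)·P⁻¹.
Then B³ = P·diag(27, 1)·P⁻¹ = [[81, 2], [27, 1]] · [[1, -2], [-1, 3]] = [[79, -156], [26, -51]].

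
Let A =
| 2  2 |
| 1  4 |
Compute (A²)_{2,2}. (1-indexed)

18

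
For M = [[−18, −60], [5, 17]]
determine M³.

tr M = −1 and det M = −6, so the characteristic polynomial is λ² − (−1)λ + (−6) with roots −3 and 2.
Eigenvectors give P = [[4, −3], [−1, 1]] with P⁻¹ = [[1, 3], [1, 4]], and M = P·diag(−3, 2)·P⁻¹.
Then M³ = P·diag(−27, 8)·P⁻¹ = [[−108, −24], [27, 8]] · [[1, 3], [1, 4]] = [[−132, −420], [35, 113]].

[[−132, −420], [35, 113]]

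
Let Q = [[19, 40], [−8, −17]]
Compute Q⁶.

tr Q = 2 and det Q = −3, so the characteristic polynomial is λ² − (2)λ + (−3) with roots 3 and −1.
Eigenvectors give P = [[5, −2], [−2, 1]] with P⁻¹ = [[1, 2], [2, 5]], and Q = P·diag(3, −1)·P⁻¹.
Then Q⁶ = P·diag(729, 1)·P⁻¹ = [[3645, −2], [−1458, 1]] · [[1, 2], [2, 5]] = [[3641, 7280], [−1456, −2911]].

[[3641, 7280], [−1456, −2911]]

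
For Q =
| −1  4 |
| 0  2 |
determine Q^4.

[[1, 20], [0, 16]]

Q^2 = [[1, 4], [0, 4]]
Q^3 = [[−1, 12], [0, 8]]
Q^4 = [[1, 20], [0, 16]]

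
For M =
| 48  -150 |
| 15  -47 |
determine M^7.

tr M = 1 and det M = -6, so the characteristic polynomial is λ² − (1)λ + (-6) with roots -2 and 3.
Eigenvectors give P = [[3, 10], [1, 3]] with P⁻¹ = [[-3, 10], [1, -3]], and M = P·diag(-2, 3)·P⁻¹.
Then M^7 = P·diag(-128, 2187)·P⁻¹ = [[-384, 21870], [-128, 6561]] · [[-3, 10], [1, -3]] = [[23022, -69450], [6945, -20963]].

[[23022, -69450], [6945, -20963]]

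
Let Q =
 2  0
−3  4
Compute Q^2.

[[4, 0], [−18, 16]]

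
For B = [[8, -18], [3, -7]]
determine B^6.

[[190, -378], [63, -125]]

tr B = 1 and det B = -2, so the characteristic polynomial is λ² − (1)λ + (-2) with roots 2 and -1.
Eigenvectors give P = [[-3, -2], [-1, -1]] with P⁻¹ = [[-1, 2], [1, -3]], and B = P·diag(2, -1)·P⁻¹.
Then B^6 = P·diag(64, 1)·P⁻¹ = [[-192, -2], [-64, -1]] · [[-1, 2], [1, -3]] = [[190, -378], [63, -125]].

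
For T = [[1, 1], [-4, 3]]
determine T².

[[-3, 4], [-16, 5]]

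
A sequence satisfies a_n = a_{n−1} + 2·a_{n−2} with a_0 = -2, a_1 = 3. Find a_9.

With companion matrix C = [[1, 2], [1, 0]], [a_n, a_{n−1}]ᵀ = C·[a_{n−1}, a_{n−2}]ᵀ, so [a_9, a_8]ᵀ = C⁸·[a_1, a_0]ᵀ.
C⁸ = [[171, 170], [85, 86]], giving [a_9, a_8]ᵀ = [[173], [83]].

173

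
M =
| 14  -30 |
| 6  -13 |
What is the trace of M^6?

65

tr M = 1 and det M = -2, so the characteristic polynomial is λ² − (1)λ + (-2) with roots -1 and 2.
Eigenvectors give P = [[-2, 5], [-1, 2]] with P⁻¹ = [[2, -5], [1, -2]], and M = P·diag(-1, 2)·P⁻¹.
Then M^6 = P·diag(1, 64)·P⁻¹ = [[-2, 320], [-1, 128]] · [[2, -5], [1, -2]] = [[316, -630], [126, -251]].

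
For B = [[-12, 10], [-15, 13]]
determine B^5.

[[-582, 550], [-825, 793]]

tr B = 1 and det B = -6, so the characteristic polynomial is λ² − (1)λ + (-6) with roots -2 and 3.
Eigenvectors give P = [[1, -2], [1, -3]] with P⁻¹ = [[3, -2], [1, -1]], and B = P·diag(-2, 3)·P⁻¹.
Then B^5 = P·diag(-32, 243)·P⁻¹ = [[-32, -486], [-32, -729]] · [[3, -2], [1, -1]] = [[-582, 550], [-825, 793]].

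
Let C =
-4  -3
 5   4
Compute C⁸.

C² = I (check: tr C = 0 and det C = -1), so C⁸ = I since 8 is even.

[[1, 0], [0, 1]]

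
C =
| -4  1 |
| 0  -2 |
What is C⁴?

C² = [[16, -6], [0, 4]]
C³ = [[-64, 28], [0, -8]]
C⁴ = [[256, -120], [0, 16]]

[[256, -120], [0, 16]]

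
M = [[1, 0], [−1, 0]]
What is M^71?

[[1, 0], [−1, 0]]

M² = M (a projection; rank 1, trace 1), so M^71 = M.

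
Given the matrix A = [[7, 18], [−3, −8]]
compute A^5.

tr A = −1 and det A = −2, so the characteristic polynomial is λ² − (−1)λ + (−2) with roots 1 and −2.
Eigenvectors give P = [[−3, −2], [1, 1]] with P⁻¹ = [[−1, −2], [1, 3]], and A = P·diag(1, −2)·P⁻¹.
Then A^5 = P·diag(1, −32)·P⁻¹ = [[−3, 64], [1, −32]] · [[−1, −2], [1, 3]] = [[67, 198], [−33, −98]].

[[67, 198], [−33, −98]]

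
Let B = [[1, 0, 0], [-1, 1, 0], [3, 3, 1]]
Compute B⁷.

B = I + N where N = [[0, 0, 0], [-1, 0, 0], [3, 3, 0]] is strictly lower-triangular, so N³ = 0.
(I + N)⁷ = I + 7·N + 21·N² = [[1, 0, 0], [-7, 1, 0], [-42, 21, 1]].

[[1, 0, 0], [-7, 1, 0], [-42, 21, 1]]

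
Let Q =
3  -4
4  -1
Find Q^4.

Q^2 = [[-7, -8], [8, -15]]
Q^3 = [[-53, 36], [-36, -17]]
Q^4 = [[-15, 176], [-176, 161]]

[[-15, 176], [-176, 161]]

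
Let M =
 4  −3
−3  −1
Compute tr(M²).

35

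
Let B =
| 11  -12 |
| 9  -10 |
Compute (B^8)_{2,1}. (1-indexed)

765

tr B = 1 and det B = -2, so the characteristic polynomial is λ² − (1)λ + (-2) with roots -1 and 2.
Eigenvectors give P = [[1, -4], [1, -3]] with P⁻¹ = [[-3, 4], [-1, 1]], and B = P·diag(-1, 2)·P⁻¹.
Then B^8 = P·diag(1, 256)·P⁻¹ = [[1, -1024], [1, -768]] · [[-3, 4], [-1, 1]] = [[1021, -1020], [765, -764]].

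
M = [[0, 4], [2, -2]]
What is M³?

M² = [[8, -8], [-4, 12]]
M³ = [[-16, 48], [24, -40]]

[[-16, 48], [24, -40]]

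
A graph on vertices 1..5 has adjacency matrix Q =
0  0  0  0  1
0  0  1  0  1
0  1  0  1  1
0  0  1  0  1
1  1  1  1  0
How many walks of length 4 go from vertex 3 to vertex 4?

10

The number of length-4 walks from vertex 3 to vertex 4 is entry (3,4) of Q⁴, where Q is the adjacency matrix.
Q² = [[1, 1, 1, 1, 0], [1, 2, 1, 2, 1], [1, 1, 3, 1, 2], [1, 2, 1, 2, 1], [0, 1, 2, 1, 4]]
Q³ = [[0, 1, 2, 1, 4], [1, 2, 5, 2, 6], [2, 5, 4, 5, 6], [1, 2, 5, 2, 6], [4, 6, 6, 6, 4]]
Q⁴ = [[4, 6, 6, 6, 4], [6, 11, 10, 11, 10], [6, 10, 16, 10, 16], [6, 11, 10, 11, 10], [4, 10, 16, 10, 22]]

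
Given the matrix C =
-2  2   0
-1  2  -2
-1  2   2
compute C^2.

[[2, 0, -4], [2, -2, -8], [-2, 6, 0]]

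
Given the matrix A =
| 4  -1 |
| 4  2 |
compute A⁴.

A² = [[12, -6], [24, 0]]
A³ = [[24, -24], [96, -24]]
A⁴ = [[0, -72], [288, -144]]

[[0, -72], [288, -144]]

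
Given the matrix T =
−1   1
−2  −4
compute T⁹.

tr T = −5 and det T = 6, so the characteristic polynomial is λ² − (−5)λ + (6) with roots −2 and −3.
Eigenvectors give P = [[1, 1], [−1, −2]] with P⁻¹ = [[2, 1], [−1, −1]], and T = P·diag(−2, −3)·P⁻¹.
Then T⁹ = P·diag(−512, −19683)·P⁻¹ = [[−512, −19683], [512, 39366]] · [[2, 1], [−1, −1]] = [[18659, 19171], [−38342, −38854]].

[[18659, 19171], [−38342, −38854]]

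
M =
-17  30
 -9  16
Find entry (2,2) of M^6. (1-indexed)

tr M = -1 and det M = -2, so the characteristic polynomial is λ² − (-1)λ + (-2) with roots -2 and 1.
Eigenvectors give P = [[2, -5], [1, -3]] with P⁻¹ = [[3, -5], [1, -2]], and M = P·diag(-2, 1)·P⁻¹.
Then M^6 = P·diag(64, 1)·P⁻¹ = [[128, -5], [64, -3]] · [[3, -5], [1, -2]] = [[379, -630], [189, -314]].

-314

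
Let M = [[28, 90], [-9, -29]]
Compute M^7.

tr M = -1 and det M = -2, so the characteristic polynomial is λ² − (-1)λ + (-2) with roots 1 and -2.
Eigenvectors give P = [[10, 3], [-3, -1]] with P⁻¹ = [[1, 3], [-3, -10]], and M = P·diag(1, -2)·P⁻¹.
Then M^7 = P·diag(1, -128)·P⁻¹ = [[10, -384], [-3, 128]] · [[1, 3], [-3, -10]] = [[1162, 3870], [-387, -1289]].

[[1162, 3870], [-387, -1289]]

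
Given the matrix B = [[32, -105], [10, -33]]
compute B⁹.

tr B = -1 and det B = -6, so the characteristic polynomial is λ² − (-1)λ + (-6) with roots -3 and 2.
Eigenvectors give P = [[3, -7], [1, -2]] with P⁻¹ = [[-2, 7], [-1, 3]], and B = P·diag(-3, 2)·P⁻¹.
Then B⁹ = P·diag(-19683, 512)·P⁻¹ = [[-59049, -3584], [-19683, -1024]] · [[-2, 7], [-1, 3]] = [[121682, -424095], [40390, -140853]].

[[121682, -424095], [40390, -140853]]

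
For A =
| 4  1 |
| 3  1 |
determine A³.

A² = [[19, 5], [15, 4]]
A³ = [[91, 24], [72, 19]]

[[91, 24], [72, 19]]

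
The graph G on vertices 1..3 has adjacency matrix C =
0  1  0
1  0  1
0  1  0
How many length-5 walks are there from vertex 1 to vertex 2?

The number of length-5 walks from vertex 1 to vertex 2 is entry (1,2) of C^5, where C is the adjacency matrix.
C^2 = [[1, 0, 1], [0, 2, 0], [1, 0, 1]]
C^3 = [[0, 2, 0], [2, 0, 2], [0, 2, 0]]
C^4 = [[2, 0, 2], [0, 4, 0], [2, 0, 2]]
C^5 = [[0, 4, 0], [4, 0, 4], [0, 4, 0]]

4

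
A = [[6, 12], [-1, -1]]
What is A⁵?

tr A = 5 and det A = 6, so the characteristic polynomial is λ² − (5)λ + (6) with roots 2 and 3.
Eigenvectors give P = [[3, 4], [-1, -1]] with P⁻¹ = [[-1, -4], [1, 3]], and A = P·diag(2, 3)·P⁻¹.
Then A⁵ = P·diag(32, 243)·P⁻¹ = [[96, 972], [-32, -243]] · [[-1, -4], [1, 3]] = [[876, 2532], [-211, -601]].

[[876, 2532], [-211, -601]]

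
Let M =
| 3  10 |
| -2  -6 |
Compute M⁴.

tr M = -3 and det M = 2, so the characteristic polynomial is λ² − (-3)λ + (2) with roots -2 and -1.
Eigenvectors give P = [[-2, 5], [1, -2]] with P⁻¹ = [[2, 5], [1, 2]], and M = P·diag(-2, -1)·P⁻¹.
Then M⁴ = P·diag(16, 1)·P⁻¹ = [[-32, 5], [16, -2]] · [[2, 5], [1, 2]] = [[-59, -150], [30, 76]].

[[-59, -150], [30, 76]]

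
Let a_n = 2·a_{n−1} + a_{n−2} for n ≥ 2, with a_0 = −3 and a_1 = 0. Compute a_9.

−1224

With companion matrix M = [[2, 1], [1, 0]], [a_n, a_{n−1}]ᵀ = M·[a_{n−1}, a_{n−2}]ᵀ, so [a_9, a_8]ᵀ = M⁸·[a_1, a_0]ᵀ.
M⁸ = [[985, 408], [408, 169]], giving [a_9, a_8]ᵀ = [[−1224], [−507]].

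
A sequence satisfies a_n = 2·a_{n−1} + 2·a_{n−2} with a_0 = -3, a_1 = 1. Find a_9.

-2928

With companion matrix B = [[2, 2], [1, 0]], [a_n, a_{n−1}]ᵀ = B·[a_{n−1}, a_{n−2}]ᵀ, so [a_9, a_8]ᵀ = B⁸·[a_1, a_0]ᵀ.
B⁸ = [[2448, 1792], [896, 656]], giving [a_9, a_8]ᵀ = [[-2928], [-1072]].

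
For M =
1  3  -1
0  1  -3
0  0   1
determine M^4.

[[1, 12, -58], [0, 1, -12], [0, 0, 1]]

M = I + N where N = [[0, 3, -1], [0, 0, -3], [0, 0, 0]] is strictly upper-triangular, so N^3 = 0.
(I + N)^4 = I + 4·N + 6·N^2 = [[1, 12, -58], [0, 1, -12], [0, 0, 1]].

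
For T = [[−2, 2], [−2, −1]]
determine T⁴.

[[−36, 18], [−18, −27]]

T² = [[0, −6], [6, −3]]
T³ = [[12, 6], [−6, 15]]
T⁴ = [[−36, 18], [−18, −27]]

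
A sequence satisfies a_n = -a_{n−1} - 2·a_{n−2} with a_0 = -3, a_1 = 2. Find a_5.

With companion matrix A = [[-1, -2], [1, 0]], [a_n, a_{n−1}]ᵀ = A·[a_{n−1}, a_{n−2}]ᵀ, so [a_5, a_4]ᵀ = A⁴·[a_1, a_0]ᵀ.
A⁴ = [[-1, -6], [3, 2]], giving [a_5, a_4]ᵀ = [[16], [0]].

16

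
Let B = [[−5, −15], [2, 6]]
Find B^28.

[[−5, −15], [2, 6]]

B² = B (a projection; rank 1, trace 1), so B^28 = B.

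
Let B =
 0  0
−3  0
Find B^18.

B is strictly triangular, hence nilpotent: B^2 = 0, so B^18 = 0.

[[0, 0], [0, 0]]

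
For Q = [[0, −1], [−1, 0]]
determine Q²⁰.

Q² = I (check: tr Q = 0 and det Q = −1), so Q²⁰ = I since 20 is even.

[[1, 0], [0, 1]]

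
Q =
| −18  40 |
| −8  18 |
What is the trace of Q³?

0

tr Q = 0 and det Q = −4, so the characteristic polynomial is λ² − (0)λ + (−4) with roots 2 and −2.
Eigenvectors give P = [[2, 5], [1, 2]] with P⁻¹ = [[−2, 5], [1, −2]], and Q = P·diag(2, −2)·P⁻¹.
Then Q³ = P·diag(8, −8)·P⁻¹ = [[16, −40], [8, −16]] · [[−2, 5], [1, −2]] = [[−72, 160], [−32, 72]].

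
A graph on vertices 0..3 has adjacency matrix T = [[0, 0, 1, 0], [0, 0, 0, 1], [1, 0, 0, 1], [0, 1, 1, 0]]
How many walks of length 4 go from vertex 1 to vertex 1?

2

The number of length-4 walks from vertex 1 to vertex 1 is entry (1,1) of T⁴, where T is the adjacency matrix.
T² = [[1, 0, 0, 1], [0, 1, 1, 0], [0, 1, 2, 0], [1, 0, 0, 2]]
T³ = [[0, 1, 2, 0], [1, 0, 0, 2], [2, 0, 0, 3], [0, 2, 3, 0]]
T⁴ = [[2, 0, 0, 3], [0, 2, 3, 0], [0, 3, 5, 0], [3, 0, 0, 5]]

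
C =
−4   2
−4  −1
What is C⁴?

C² = [[8, −10], [20, −7]]
C³ = [[8, 26], [−52, 47]]
C⁴ = [[−136, −10], [20, −151]]

[[−136, −10], [20, −151]]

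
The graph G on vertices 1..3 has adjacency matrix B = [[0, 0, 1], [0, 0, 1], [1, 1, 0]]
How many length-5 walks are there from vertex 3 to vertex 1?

The number of length-5 walks from vertex 3 to vertex 1 is entry (3,1) of B⁵, where B is the adjacency matrix.
B² = [[1, 1, 0], [1, 1, 0], [0, 0, 2]]
B³ = [[0, 0, 2], [0, 0, 2], [2, 2, 0]]
B⁴ = [[2, 2, 0], [2, 2, 0], [0, 0, 4]]
B⁵ = [[0, 0, 4], [0, 0, 4], [4, 4, 0]]

4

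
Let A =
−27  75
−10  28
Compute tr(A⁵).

211

tr A = 1 and det A = −6, so the characteristic polynomial is λ² − (1)λ + (−6) with roots 3 and −2.
Eigenvectors give P = [[5, 3], [2, 1]] with P⁻¹ = [[−1, 3], [2, −5]], and A = P·diag(3, −2)·P⁻¹.
Then A⁵ = P·diag(243, −32)·P⁻¹ = [[1215, −96], [486, −32]] · [[−1, 3], [2, −5]] = [[−1407, 4125], [−550, 1618]].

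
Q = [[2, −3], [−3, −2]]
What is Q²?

[[13, 0], [0, 13]]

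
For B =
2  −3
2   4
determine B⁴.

B² = [[−2, −18], [12, 10]]
B³ = [[−40, −66], [44, 4]]
B⁴ = [[−212, −144], [96, −116]]

[[−212, −144], [96, −116]]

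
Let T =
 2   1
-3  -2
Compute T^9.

[[2, 1], [-3, -2]]

T² = I (check: tr T = 0 and det T = -1), so T^9 = T since 9 is odd.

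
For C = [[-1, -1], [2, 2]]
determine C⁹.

[[-1, -1], [2, 2]]

C² = C (a projection; rank 1, trace 1), so C⁹ = C.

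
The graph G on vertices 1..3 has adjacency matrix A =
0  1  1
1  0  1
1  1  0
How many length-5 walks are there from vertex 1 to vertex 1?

The number of length-5 walks from vertex 1 to vertex 1 is entry (1,1) of A^5, where A is the adjacency matrix.
A^2 = [[2, 1, 1], [1, 2, 1], [1, 1, 2]]
A^3 = [[2, 3, 3], [3, 2, 3], [3, 3, 2]]
A^4 = [[6, 5, 5], [5, 6, 5], [5, 5, 6]]
A^5 = [[10, 11, 11], [11, 10, 11], [11, 11, 10]]

10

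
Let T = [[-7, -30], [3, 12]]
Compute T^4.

[[-569, -1950], [195, 666]]

tr T = 5 and det T = 6, so the characteristic polynomial is λ² − (5)λ + (6) with roots 2 and 3.
Eigenvectors give P = [[10, -3], [-3, 1]] with P⁻¹ = [[1, 3], [3, 10]], and T = P·diag(2, 3)·P⁻¹.
Then T^4 = P·diag(16, 81)·P⁻¹ = [[160, -243], [-48, 81]] · [[1, 3], [3, 10]] = [[-569, -1950], [195, 666]].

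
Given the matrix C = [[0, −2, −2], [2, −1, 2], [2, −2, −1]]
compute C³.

[[8, 14, 30], [−30, 19, −10], [−14, 26, 19]]

C² = [[−8, 6, −2], [2, −7, −8], [−6, 0, −7]]
C³ = [[8, 14, 30], [−30, 19, −10], [−14, 26, 19]]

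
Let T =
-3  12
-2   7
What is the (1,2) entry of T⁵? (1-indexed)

1452

tr T = 4 and det T = 3, so the characteristic polynomial is λ² − (4)λ + (3) with roots 1 and 3.
Eigenvectors give P = [[3, 2], [1, 1]] with P⁻¹ = [[1, -2], [-1, 3]], and T = P·diag(1, 3)·P⁻¹.
Then T⁵ = P·diag(1, 243)·P⁻¹ = [[3, 486], [1, 243]] · [[1, -2], [-1, 3]] = [[-483, 1452], [-242, 727]].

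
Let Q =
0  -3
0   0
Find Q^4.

[[0, 0], [0, 0]]

Q is strictly triangular, hence nilpotent: Q^2 = 0, so Q^4 = 0.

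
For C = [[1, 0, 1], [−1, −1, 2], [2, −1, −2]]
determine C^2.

[[3, −1, −1], [4, −1, −7], [−1, 3, 4]]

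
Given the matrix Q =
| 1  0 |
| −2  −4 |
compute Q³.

[[1, 0], [−26, −64]]

Q² = [[1, 0], [6, 16]]
Q³ = [[1, 0], [−26, −64]]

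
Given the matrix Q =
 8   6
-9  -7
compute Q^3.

tr Q = 1 and det Q = -2, so the characteristic polynomial is λ² − (1)λ + (-2) with roots -1 and 2.
Eigenvectors give P = [[-2, -1], [3, 1]] with P⁻¹ = [[1, 1], [-3, -2]], and Q = P·diag(-1, 2)·P⁻¹.
Then Q^3 = P·diag(-1, 8)·P⁻¹ = [[2, -8], [-3, 8]] · [[1, 1], [-3, -2]] = [[26, 18], [-27, -19]].

[[26, 18], [-27, -19]]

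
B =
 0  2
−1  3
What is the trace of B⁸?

257

tr B = 3 and det B = 2, so the characteristic polynomial is λ² − (3)λ + (2) with roots 1 and 2.
Eigenvectors give P = [[2, −1], [1, −1]] with P⁻¹ = [[1, −1], [1, −2]], and B = P·diag(1, 2)·P⁻¹.
Then B⁸ = P·diag(1, 256)·P⁻¹ = [[2, −256], [1, −256]] · [[1, −1], [1, −2]] = [[−254, 510], [−255, 511]].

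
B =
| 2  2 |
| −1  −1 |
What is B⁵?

[[2, 2], [−1, −1]]

B² = B (a projection; rank 1, trace 1), so B⁵ = B.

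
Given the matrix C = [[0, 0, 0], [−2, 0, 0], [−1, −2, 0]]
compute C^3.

[[0, 0, 0], [0, 0, 0], [0, 0, 0]]

C is strictly triangular, hence nilpotent: C^3 = 0, so C^3 = 0.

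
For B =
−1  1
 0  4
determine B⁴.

[[1, 51], [0, 256]]

B² = [[1, 3], [0, 16]]
B³ = [[−1, 13], [0, 64]]
B⁴ = [[1, 51], [0, 256]]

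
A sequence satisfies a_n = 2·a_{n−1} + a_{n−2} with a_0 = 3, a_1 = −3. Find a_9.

−1731

With companion matrix B = [[2, 1], [1, 0]], [a_n, a_{n−1}]ᵀ = B·[a_{n−1}, a_{n−2}]ᵀ, so [a_9, a_8]ᵀ = B^8·[a_1, a_0]ᵀ.
B^8 = [[985, 408], [408, 169]], giving [a_9, a_8]ᵀ = [[−1731], [−717]].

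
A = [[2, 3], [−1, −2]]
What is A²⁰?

A² = I (check: tr A = 0 and det A = −1), so A²⁰ = I since 20 is even.

[[1, 0], [0, 1]]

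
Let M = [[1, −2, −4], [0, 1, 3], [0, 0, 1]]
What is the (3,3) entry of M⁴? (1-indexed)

1

M = I + N where N = [[0, −2, −4], [0, 0, 3], [0, 0, 0]] is strictly upper-triangular, so N³ = 0.
(I + N)⁴ = I + 4·N + 6·N² = [[1, −8, −52], [0, 1, 12], [0, 0, 1]].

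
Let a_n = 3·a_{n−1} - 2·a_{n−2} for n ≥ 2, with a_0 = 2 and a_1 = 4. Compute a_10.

2048

With companion matrix C = [[3, -2], [1, 0]], [a_n, a_{n−1}]ᵀ = C·[a_{n−1}, a_{n−2}]ᵀ, so [a_10, a_9]ᵀ = C^9·[a_1, a_0]ᵀ.
C^9 = [[1023, -1022], [511, -510]], giving [a_10, a_9]ᵀ = [[2048], [1024]].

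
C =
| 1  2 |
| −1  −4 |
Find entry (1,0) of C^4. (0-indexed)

C^2 = [[−1, −6], [3, 14]]
C^3 = [[5, 22], [−11, −50]]
C^4 = [[−17, −78], [39, 178]]

39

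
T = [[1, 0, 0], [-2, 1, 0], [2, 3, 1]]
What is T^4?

[[1, 0, 0], [-8, 1, 0], [-28, 12, 1]]

T = I + N where N = [[0, 0, 0], [-2, 0, 0], [2, 3, 0]] is strictly lower-triangular, so N^3 = 0.
(I + N)^4 = I + 4·N + 6·N^2 = [[1, 0, 0], [-8, 1, 0], [-28, 12, 1]].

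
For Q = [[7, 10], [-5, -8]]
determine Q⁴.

[[-49, -130], [65, 146]]

tr Q = -1 and det Q = -6, so the characteristic polynomial is λ² − (-1)λ + (-6) with roots 2 and -3.
Eigenvectors give P = [[2, -1], [-1, 1]] with P⁻¹ = [[1, 1], [1, 2]], and Q = P·diag(2, -3)·P⁻¹.
Then Q⁴ = P·diag(16, 81)·P⁻¹ = [[32, -81], [-16, 81]] · [[1, 1], [1, 2]] = [[-49, -130], [65, 146]].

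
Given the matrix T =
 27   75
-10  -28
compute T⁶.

tr T = -1 and det T = -6, so the characteristic polynomial is λ² − (-1)λ + (-6) with roots 2 and -3.
Eigenvectors give P = [[3, 5], [-1, -2]] with P⁻¹ = [[2, 5], [-1, -3]], and T = P·diag(2, -3)·P⁻¹.
Then T⁶ = P·diag(64, 729)·P⁻¹ = [[192, 3645], [-64, -1458]] · [[2, 5], [-1, -3]] = [[-3261, -9975], [1330, 4054]].

[[-3261, -9975], [1330, 4054]]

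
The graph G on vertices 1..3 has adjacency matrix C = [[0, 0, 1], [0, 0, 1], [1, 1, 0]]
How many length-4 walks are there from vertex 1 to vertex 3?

The number of length-4 walks from vertex 1 to vertex 3 is entry (1,3) of C⁴, where C is the adjacency matrix.
C² = [[1, 1, 0], [1, 1, 0], [0, 0, 2]]
C³ = [[0, 0, 2], [0, 0, 2], [2, 2, 0]]
C⁴ = [[2, 2, 0], [2, 2, 0], [0, 0, 4]]

0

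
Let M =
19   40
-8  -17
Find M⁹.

[[98419, 196840], [-39368, -78737]]

tr M = 2 and det M = -3, so the characteristic polynomial is λ² − (2)λ + (-3) with roots 3 and -1.
Eigenvectors give P = [[-5, 2], [2, -1]] with P⁻¹ = [[-1, -2], [-2, -5]], and M = P·diag(3, -1)·P⁻¹.
Then M⁹ = P·diag(19683, -1)·P⁻¹ = [[-98415, -2], [39366, 1]] · [[-1, -2], [-2, -5]] = [[98419, 196840], [-39368, -78737]].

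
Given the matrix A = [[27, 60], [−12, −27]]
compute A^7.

tr A = 0 and det A = −9, so the characteristic polynomial is λ² − (0)λ + (−9) with roots −3 and 3.
Eigenvectors give P = [[−2, 5], [1, −2]] with P⁻¹ = [[2, 5], [1, 2]], and A = P·diag(−3, 3)·P⁻¹.
Then A^7 = P·diag(−2187, 2187)·P⁻¹ = [[4374, 10935], [−2187, −4374]] · [[2, 5], [1, 2]] = [[19683, 43740], [−8748, −19683]].

[[19683, 43740], [−8748, −19683]]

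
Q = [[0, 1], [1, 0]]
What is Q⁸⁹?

Q² = I (check: tr Q = 0 and det Q = -1), so Q⁸⁹ = Q since 89 is odd.

[[0, 1], [1, 0]]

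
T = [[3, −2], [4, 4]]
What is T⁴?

T² = [[1, −14], [28, 8]]
T³ = [[−53, −58], [116, −24]]
T⁴ = [[−391, −126], [252, −328]]

[[−391, −126], [252, −328]]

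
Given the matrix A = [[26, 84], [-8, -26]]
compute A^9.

[[6656, 21504], [-2048, -6656]]

tr A = 0 and det A = -4, so the characteristic polynomial is λ² − (0)λ + (-4) with roots 2 and -2.
Eigenvectors give P = [[7, -3], [-2, 1]] with P⁻¹ = [[1, 3], [2, 7]], and A = P·diag(2, -2)·P⁻¹.
Then A^9 = P·diag(512, -512)·P⁻¹ = [[3584, 1536], [-1024, -512]] · [[1, 3], [2, 7]] = [[6656, 21504], [-2048, -6656]].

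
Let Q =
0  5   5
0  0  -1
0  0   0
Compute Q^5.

Q is strictly triangular, hence nilpotent: Q^3 = 0, so Q^5 = 0.

[[0, 0, 0], [0, 0, 0], [0, 0, 0]]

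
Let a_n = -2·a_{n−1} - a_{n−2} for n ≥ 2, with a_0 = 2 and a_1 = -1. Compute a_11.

9

With companion matrix A = [[-2, -1], [1, 0]], [a_n, a_{n−1}]ᵀ = A·[a_{n−1}, a_{n−2}]ᵀ, so [a_11, a_10]ᵀ = A¹⁰·[a_1, a_0]ᵀ.
A¹⁰ = [[11, 10], [-10, -9]], giving [a_11, a_10]ᵀ = [[9], [-8]].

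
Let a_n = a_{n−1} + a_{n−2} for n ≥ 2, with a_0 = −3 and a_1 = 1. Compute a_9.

−29

With companion matrix B = [[1, 1], [1, 0]], [a_n, a_{n−1}]ᵀ = B·[a_{n−1}, a_{n−2}]ᵀ, so [a_9, a_8]ᵀ = B^8·[a_1, a_0]ᵀ.
B^8 = [[34, 21], [21, 13]], giving [a_9, a_8]ᵀ = [[−29], [−18]].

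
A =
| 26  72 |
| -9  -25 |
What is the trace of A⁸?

tr A = 1 and det A = -2, so the characteristic polynomial is λ² − (1)λ + (-2) with roots 2 and -1.
Eigenvectors give P = [[3, -8], [-1, 3]] with P⁻¹ = [[3, 8], [1, 3]], and A = P·diag(2, -1)·P⁻¹.
Then A⁸ = P·diag(256, 1)·P⁻¹ = [[768, -8], [-256, 3]] · [[3, 8], [1, 3]] = [[2296, 6120], [-765, -2039]].

257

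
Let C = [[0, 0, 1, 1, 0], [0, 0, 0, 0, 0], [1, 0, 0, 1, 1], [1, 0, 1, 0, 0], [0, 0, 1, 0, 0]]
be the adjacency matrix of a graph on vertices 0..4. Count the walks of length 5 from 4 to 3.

The number of length-5 walks from vertex 4 to vertex 3 is entry (4,3) of C^5, where C is the adjacency matrix.
C^2 = [[2, 0, 1, 1, 1], [0, 0, 0, 0, 0], [1, 0, 3, 1, 0], [1, 0, 1, 2, 1], [1, 0, 0, 1, 1]]
C^3 = [[2, 0, 4, 3, 1], [0, 0, 0, 0, 0], [4, 0, 2, 4, 3], [3, 0, 4, 2, 1], [1, 0, 3, 1, 0]]
C^4 = [[7, 0, 6, 6, 4], [0, 0, 0, 0, 0], [6, 0, 11, 6, 2], [6, 0, 6, 7, 4], [4, 0, 2, 4, 3]]
C^5 = [[12, 0, 17, 13, 6], [0, 0, 0, 0, 0], [17, 0, 14, 17, 11], [13, 0, 17, 12, 6], [6, 0, 11, 6, 2]]

6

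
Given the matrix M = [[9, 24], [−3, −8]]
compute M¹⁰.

[[9, 24], [−3, −8]]

M² = M (a projection; rank 1, trace 1), so M¹⁰ = M.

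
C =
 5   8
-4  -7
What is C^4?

tr C = -2 and det C = -3, so the characteristic polynomial is λ² − (-2)λ + (-3) with roots -3 and 1.
Eigenvectors give P = [[1, -2], [-1, 1]] with P⁻¹ = [[-1, -2], [-1, -1]], and C = P·diag(-3, 1)·P⁻¹.
Then C^4 = P·diag(81, 1)·P⁻¹ = [[81, -2], [-81, 1]] · [[-1, -2], [-1, -1]] = [[-79, -160], [80, 161]].

[[-79, -160], [80, 161]]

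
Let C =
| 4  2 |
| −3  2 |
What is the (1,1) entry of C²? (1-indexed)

10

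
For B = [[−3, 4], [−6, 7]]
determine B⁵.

tr B = 4 and det B = 3, so the characteristic polynomial is λ² − (4)λ + (3) with roots 1 and 3.
Eigenvectors give P = [[1, −2], [1, −3]] with P⁻¹ = [[3, −2], [1, −1]], and B = P·diag(1, 3)·P⁻¹.
Then B⁵ = P·diag(1, 243)·P⁻¹ = [[1, −486], [1, −729]] · [[3, −2], [1, −1]] = [[−483, 484], [−726, 727]].

[[−483, 484], [−726, 727]]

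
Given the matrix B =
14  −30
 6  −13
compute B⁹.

tr B = 1 and det B = −2, so the characteristic polynomial is λ² − (1)λ + (−2) with roots 2 and −1.
Eigenvectors give P = [[5, 2], [2, 1]] with P⁻¹ = [[1, −2], [−2, 5]], and B = P·diag(2, −1)·P⁻¹.
Then B⁹ = P·diag(512, −1)·P⁻¹ = [[2560, −2], [1024, −1]] · [[1, −2], [−2, 5]] = [[2564, −5130], [1026, −2053]].

[[2564, −5130], [1026, −2053]]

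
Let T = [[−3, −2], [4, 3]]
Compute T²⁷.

T² = I (check: tr T = 0 and det T = −1), so T²⁷ = T since 27 is odd.

[[−3, −2], [4, 3]]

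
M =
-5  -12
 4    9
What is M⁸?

tr M = 4 and det M = 3, so the characteristic polynomial is λ² − (4)λ + (3) with roots 1 and 3.
Eigenvectors give P = [[-2, -3], [1, 2]] with P⁻¹ = [[-2, -3], [1, 2]], and M = P·diag(1, 3)·P⁻¹.
Then M⁸ = P·diag(1, 6561)·P⁻¹ = [[-2, -19683], [1, 13122]] · [[-2, -3], [1, 2]] = [[-19679, -39360], [13120, 26241]].

[[-19679, -39360], [13120, 26241]]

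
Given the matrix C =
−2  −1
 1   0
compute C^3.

[[−4, −3], [3, 2]]

C^2 = [[3, 2], [−2, −1]]
C^3 = [[−4, −3], [3, 2]]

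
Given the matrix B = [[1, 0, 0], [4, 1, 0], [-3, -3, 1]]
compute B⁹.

B = I + N where N = [[0, 0, 0], [4, 0, 0], [-3, -3, 0]] is strictly lower-triangular, so N³ = 0.
(I + N)⁹ = I + 9·N + 36·N² = [[1, 0, 0], [36, 1, 0], [-459, -27, 1]].

[[1, 0, 0], [36, 1, 0], [-459, -27, 1]]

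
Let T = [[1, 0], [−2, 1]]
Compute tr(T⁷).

2

T = I + N where N = [[0, 0], [−2, 0]] is strictly lower-triangular, so N² = 0.
(I + N)⁷ = I + 7·N = [[1, 0], [−14, 1]].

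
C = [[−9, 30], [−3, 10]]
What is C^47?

C² = C (a projection; rank 1, trace 1), so C^47 = C.

[[−9, 30], [−3, 10]]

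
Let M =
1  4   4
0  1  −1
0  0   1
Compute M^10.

M = I + N where N = [[0, 4, 4], [0, 0, −1], [0, 0, 0]] is strictly upper-triangular, so N^3 = 0.
(I + N)^10 = I + 10·N + 45·N^2 = [[1, 40, −140], [0, 1, −10], [0, 0, 1]].

[[1, 40, −140], [0, 1, −10], [0, 0, 1]]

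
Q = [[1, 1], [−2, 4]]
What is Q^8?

[[−6049, 6305], [−12610, 12866]]

tr Q = 5 and det Q = 6, so the characteristic polynomial is λ² − (5)λ + (6) with roots 2 and 3.
Eigenvectors give P = [[1, −1], [1, −2]] with P⁻¹ = [[2, −1], [1, −1]], and Q = P·diag(2, 3)·P⁻¹.
Then Q^8 = P·diag(256, 6561)·P⁻¹ = [[256, −6561], [256, −13122]] · [[2, −1], [1, −1]] = [[−6049, 6305], [−12610, 12866]].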